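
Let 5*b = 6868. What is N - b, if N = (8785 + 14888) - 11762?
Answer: 52687/5 ≈ 10537.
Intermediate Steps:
b = 6868/5 (b = (⅕)*6868 = 6868/5 ≈ 1373.6)
N = 11911 (N = 23673 - 11762 = 11911)
N - b = 11911 - 1*6868/5 = 11911 - 6868/5 = 52687/5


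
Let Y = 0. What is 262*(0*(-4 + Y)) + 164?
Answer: 164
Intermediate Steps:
262*(0*(-4 + Y)) + 164 = 262*(0*(-4 + 0)) + 164 = 262*(0*(-4)) + 164 = 262*0 + 164 = 0 + 164 = 164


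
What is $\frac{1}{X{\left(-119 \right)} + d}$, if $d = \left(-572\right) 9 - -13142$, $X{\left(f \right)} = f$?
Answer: $\frac{1}{7875} \approx 0.00012698$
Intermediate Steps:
$d = 7994$ ($d = -5148 + 13142 = 7994$)
$\frac{1}{X{\left(-119 \right)} + d} = \frac{1}{-119 + 7994} = \frac{1}{7875}$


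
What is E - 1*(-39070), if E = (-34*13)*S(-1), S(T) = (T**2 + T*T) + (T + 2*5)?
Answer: 34208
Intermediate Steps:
S(T) = 10 + T + 2*T**2 (S(T) = (T**2 + T**2) + (T + 10) = 2*T**2 + (10 + T) = 10 + T + 2*T**2)
E = -4862 (E = (-34*13)*(10 - 1 + 2*(-1)**2) = -442*(10 - 1 + 2*1) = -442*(10 - 1 + 2) = -442*11 = -4862)
E - 1*(-39070) = -4862 - 1*(-39070) = -4862 + 39070 = 34208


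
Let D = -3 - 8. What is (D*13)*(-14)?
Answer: 2002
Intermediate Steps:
D = -11
(D*13)*(-14) = -11*13*(-14) = -143*(-14) = 2002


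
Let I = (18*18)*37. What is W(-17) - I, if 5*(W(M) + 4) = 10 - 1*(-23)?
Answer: -59927/5 ≈ -11985.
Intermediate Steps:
W(M) = 13/5 (W(M) = -4 + (10 - 1*(-23))/5 = -4 + (10 + 23)/5 = -4 + (⅕)*33 = -4 + 33/5 = 13/5)
I = 11988 (I = 324*37 = 11988)
W(-17) - I = 13/5 - 1*11988 = 13/5 - 11988 = -59927/5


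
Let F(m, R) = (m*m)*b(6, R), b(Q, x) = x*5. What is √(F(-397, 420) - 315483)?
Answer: 7*√6748233 ≈ 18184.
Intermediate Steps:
b(Q, x) = 5*x
F(m, R) = 5*R*m² (F(m, R) = (m*m)*(5*R) = m²*(5*R) = 5*R*m²)
√(F(-397, 420) - 315483) = √(5*420*(-397)² - 315483) = √(5*420*157609 - 315483) = √(330978900 - 315483) = √330663417 = 7*√6748233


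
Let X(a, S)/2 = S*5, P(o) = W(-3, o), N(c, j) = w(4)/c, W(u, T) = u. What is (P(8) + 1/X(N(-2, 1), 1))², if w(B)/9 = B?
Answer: 841/100 ≈ 8.4100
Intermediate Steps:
w(B) = 9*B
N(c, j) = 36/c (N(c, j) = (9*4)/c = 36/c)
P(o) = -3
X(a, S) = 10*S (X(a, S) = 2*(S*5) = 2*(5*S) = 10*S)
(P(8) + 1/X(N(-2, 1), 1))² = (-3 + 1/(10*1))² = (-3 + 1/10)² = (-3 + ⅒)² = (-29/10)² = 841/100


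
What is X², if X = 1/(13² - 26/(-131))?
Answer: 17161/491287225 ≈ 3.4931e-5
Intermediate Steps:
X = 131/22165 (X = 1/(169 - 26*(-1/131)) = 1/(169 + 26/131) = 1/(22165/131) = 131/22165 ≈ 0.0059102)
X² = (131/22165)² = 17161/491287225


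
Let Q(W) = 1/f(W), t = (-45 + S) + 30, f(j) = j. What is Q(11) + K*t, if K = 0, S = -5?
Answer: 1/11 ≈ 0.090909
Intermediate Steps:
t = -20 (t = (-45 - 5) + 30 = -50 + 30 = -20)
Q(W) = 1/W
Q(11) + K*t = 1/11 + 0*(-20) = 1/11 + 0 = 1/11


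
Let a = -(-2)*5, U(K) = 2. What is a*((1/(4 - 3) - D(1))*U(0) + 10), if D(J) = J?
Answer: 100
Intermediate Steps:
a = 10 (a = -2*(-5) = 10)
a*((1/(4 - 3) - D(1))*U(0) + 10) = 10*((1/(4 - 3) - 1*1)*2 + 10) = 10*((1/1 - 1)*2 + 10) = 10*((1 - 1)*2 + 10) = 10*(0*2 + 10) = 10*(0 + 10) = 10*10 = 100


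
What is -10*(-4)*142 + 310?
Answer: 5990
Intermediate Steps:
-10*(-4)*142 + 310 = 40*142 + 310 = 5680 + 310 = 5990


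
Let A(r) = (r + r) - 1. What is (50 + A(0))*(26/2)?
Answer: 637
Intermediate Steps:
A(r) = -1 + 2*r (A(r) = 2*r - 1 = -1 + 2*r)
(50 + A(0))*(26/2) = (50 + (-1 + 2*0))*(26/2) = (50 + (-1 + 0))*(26*(1/2)) = (50 - 1)*13 = 49*13 = 637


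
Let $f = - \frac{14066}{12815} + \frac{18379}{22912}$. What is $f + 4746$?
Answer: $\frac{1393420857573}{293617280} \approx 4745.7$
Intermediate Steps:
$f = - \frac{86753307}{293617280}$ ($f = \left(-14066\right) \frac{1}{12815} + 18379 \cdot \frac{1}{22912} = - \frac{14066}{12815} + \frac{18379}{22912} = - \frac{86753307}{293617280} \approx -0.29546$)
$f + 4746 = - \frac{86753307}{293617280} + 4746 = \frac{1393420857573}{293617280}$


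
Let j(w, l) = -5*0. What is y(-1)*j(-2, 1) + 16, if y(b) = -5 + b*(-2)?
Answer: 16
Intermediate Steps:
j(w, l) = 0
y(b) = -5 - 2*b
y(-1)*j(-2, 1) + 16 = (-5 - 2*(-1))*0 + 16 = (-5 + 2)*0 + 16 = -3*0 + 16 = 0 + 16 = 16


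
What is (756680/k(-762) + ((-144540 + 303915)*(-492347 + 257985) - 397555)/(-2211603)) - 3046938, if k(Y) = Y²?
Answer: -324253988500698413/107012834361 ≈ -3.0300e+6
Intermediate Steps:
(756680/k(-762) + ((-144540 + 303915)*(-492347 + 257985) - 397555)/(-2211603)) - 3046938 = (756680/((-762)²) + ((-144540 + 303915)*(-492347 + 257985) - 397555)/(-2211603)) - 3046938 = (756680/580644 + (159375*(-234362) - 397555)*(-1/2211603)) - 3046938 = (756680*(1/580644) + (-37351443750 - 397555)*(-1/2211603)) - 3046938 = (189170/145161 - 37351841305*(-1/2211603)) - 3046938 = (189170/145161 + 37351841305/2211603) - 3046938 = 1807483001538205/107012834361 - 3046938 = -324253988500698413/107012834361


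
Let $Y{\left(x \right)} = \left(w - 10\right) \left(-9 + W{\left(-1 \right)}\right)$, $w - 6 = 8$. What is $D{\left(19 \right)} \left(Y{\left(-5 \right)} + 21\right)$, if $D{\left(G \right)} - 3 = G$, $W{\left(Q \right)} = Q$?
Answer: $-418$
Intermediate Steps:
$w = 14$ ($w = 6 + 8 = 14$)
$D{\left(G \right)} = 3 + G$
$Y{\left(x \right)} = -40$ ($Y{\left(x \right)} = \left(14 - 10\right) \left(-9 - 1\right) = 4 \left(-10\right) = -40$)
$D{\left(19 \right)} \left(Y{\left(-5 \right)} + 21\right) = \left(3 + 19\right) \left(-40 + 21\right) = 22 \left(-19\right) = -418$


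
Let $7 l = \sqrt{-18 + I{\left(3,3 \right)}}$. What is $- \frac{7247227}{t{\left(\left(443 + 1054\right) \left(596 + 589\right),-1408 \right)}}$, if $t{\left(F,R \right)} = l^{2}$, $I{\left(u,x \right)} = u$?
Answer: $\frac{355114123}{15} \approx 2.3674 \cdot 10^{7}$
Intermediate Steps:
$l = \frac{i \sqrt{15}}{7}$ ($l = \frac{\sqrt{-18 + 3}}{7} = \frac{\sqrt{-15}}{7} = \frac{i \sqrt{15}}{7} \approx 0.55328 i$)
$t{\left(F,R \right)} = - \frac{15}{49}$ ($t{\left(F,R \right)} = \left(\frac{i \sqrt{15}}{7}\right)^{2} = - \frac{15}{49}$)
$- \frac{7247227}{t{\left(\left(443 + 1054\right) \left(596 + 589\right),-1408 \right)}} = - \frac{7247227}{- \frac{15}{49}} = \left(-7247227\right) \left(- \frac{49}{15}\right) = \frac{355114123}{15}$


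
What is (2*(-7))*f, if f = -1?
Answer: 14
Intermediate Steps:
(2*(-7))*f = (2*(-7))*(-1) = -14*(-1) = 14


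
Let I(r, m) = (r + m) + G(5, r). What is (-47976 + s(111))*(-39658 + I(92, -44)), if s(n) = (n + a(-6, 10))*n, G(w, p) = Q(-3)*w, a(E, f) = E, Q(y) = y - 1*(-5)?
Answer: 1438311600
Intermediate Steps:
Q(y) = 5 + y (Q(y) = y + 5 = 5 + y)
G(w, p) = 2*w (G(w, p) = (5 - 3)*w = 2*w)
I(r, m) = 10 + m + r (I(r, m) = (r + m) + 2*5 = (m + r) + 10 = 10 + m + r)
s(n) = n*(-6 + n) (s(n) = (n - 6)*n = (-6 + n)*n = n*(-6 + n))
(-47976 + s(111))*(-39658 + I(92, -44)) = (-47976 + 111*(-6 + 111))*(-39658 + (10 - 44 + 92)) = (-47976 + 111*105)*(-39658 + 58) = (-47976 + 11655)*(-39600) = -36321*(-39600) = 1438311600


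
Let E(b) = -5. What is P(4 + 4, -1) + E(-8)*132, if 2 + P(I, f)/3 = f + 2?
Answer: -663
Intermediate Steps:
P(I, f) = 3*f (P(I, f) = -6 + 3*(f + 2) = -6 + 3*(2 + f) = -6 + (6 + 3*f) = 3*f)
P(4 + 4, -1) + E(-8)*132 = 3*(-1) - 5*132 = -3 - 660 = -663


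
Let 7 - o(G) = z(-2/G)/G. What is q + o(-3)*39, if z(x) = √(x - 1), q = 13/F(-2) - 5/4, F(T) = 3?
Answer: 3313/12 + 13*I*√3/3 ≈ 276.08 + 7.5056*I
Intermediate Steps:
q = 37/12 (q = 13/3 - 5/4 = 37/12 ≈ 3.0833)
z(x) = √(-1 + x)
o(G) = 7 - √(-1 - 2/G)/G
q + o(-3)*39 = 37/12 + (7 - 1*√(-1 - 2/(-3))/(-3))*39 = 37/12 + (7 - 1*(-⅓)*√(-1 - 2*(-⅓)))*39 = 37/12 + (7 - 1*(-⅓)*√(-1 + ⅔))*39 = 37/12 + (7 - 1*(-⅓)*√(-⅓))*39 = 37/12 + (7 - 1*(-⅓)*I*√3/3)*39 = 37/12 + (7 + I*√3/9)*39 = 37/12 + (273 + 13*I*√3/3) = 3313/12 + 13*I*√3/3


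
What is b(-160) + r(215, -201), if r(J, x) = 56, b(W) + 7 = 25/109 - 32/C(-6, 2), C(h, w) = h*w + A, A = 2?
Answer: 28574/545 ≈ 52.429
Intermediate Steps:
C(h, w) = 2 + h*w (C(h, w) = h*w + 2 = 2 + h*w)
b(W) = -1946/545 (b(W) = -7 + (25/109 - 32/(2 - 6*2)) = -7 + (25*(1/109) - 32/(2 - 12)) = -7 + (25/109 - 32/(-10)) = -7 + (25/109 - 32*(-1/10)) = -7 + (25/109 + 16/5) = -7 + 1869/545 = -1946/545)
b(-160) + r(215, -201) = -1946/545 + 56 = 28574/545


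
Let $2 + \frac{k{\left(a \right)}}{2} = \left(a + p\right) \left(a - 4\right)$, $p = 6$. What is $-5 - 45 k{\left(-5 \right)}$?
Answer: $985$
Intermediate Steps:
$k{\left(a \right)} = -4 + 2 \left(-4 + a\right) \left(6 + a\right)$ ($k{\left(a \right)} = -4 + 2 \left(a + 6\right) \left(a - 4\right) = -4 + 2 \left(6 + a\right) \left(-4 + a\right) = -4 + 2 \left(-4 + a\right) \left(6 + a\right)$)
$-5 - 45 k{\left(-5 \right)} = -5 - 45 \left(-52 + 2 \left(-5\right)^{2} + 4 \left(-5\right)\right) = -5 - 45 \left(-52 + 2 \cdot 25 - 20\right) = -5 - 45 \left(-52 + 50 - 20\right) = -5 - -990 = -5 + 990 = 985$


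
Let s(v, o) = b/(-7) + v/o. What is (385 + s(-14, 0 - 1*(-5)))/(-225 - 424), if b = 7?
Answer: -1906/3245 ≈ -0.58737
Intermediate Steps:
s(v, o) = -1 + v/o (s(v, o) = 7/(-7) + v/o = 7*(-⅐) + v/o = -1 + v/o)
(385 + s(-14, 0 - 1*(-5)))/(-225 - 424) = (385 + (-14 - (0 - 1*(-5)))/(0 - 1*(-5)))/(-225 - 424) = (385 + (-14 - (0 + 5))/(0 + 5))/(-649) = (385 + (-14 - 1*5)/5)*(-1/649) = (385 + (-14 - 5)/5)*(-1/649) = (385 + (⅕)*(-19))*(-1/649) = (385 - 19/5)*(-1/649) = (1906/5)*(-1/649) = -1906/3245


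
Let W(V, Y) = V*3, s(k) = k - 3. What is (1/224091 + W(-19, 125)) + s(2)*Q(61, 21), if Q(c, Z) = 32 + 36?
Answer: -28011374/224091 ≈ -125.00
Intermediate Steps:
Q(c, Z) = 68
s(k) = -3 + k
W(V, Y) = 3*V
(1/224091 + W(-19, 125)) + s(2)*Q(61, 21) = (1/224091 + 3*(-19)) + (-3 + 2)*68 = (1/224091 - 57) - 1*68 = -12773186/224091 - 68 = -28011374/224091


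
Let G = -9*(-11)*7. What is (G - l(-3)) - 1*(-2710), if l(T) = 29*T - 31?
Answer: 3521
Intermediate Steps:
l(T) = -31 + 29*T
G = 693 (G = 99*7 = 693)
(G - l(-3)) - 1*(-2710) = (693 - (-31 + 29*(-3))) - 1*(-2710) = (693 - (-31 - 87)) + 2710 = (693 - 1*(-118)) + 2710 = (693 + 118) + 2710 = 811 + 2710 = 3521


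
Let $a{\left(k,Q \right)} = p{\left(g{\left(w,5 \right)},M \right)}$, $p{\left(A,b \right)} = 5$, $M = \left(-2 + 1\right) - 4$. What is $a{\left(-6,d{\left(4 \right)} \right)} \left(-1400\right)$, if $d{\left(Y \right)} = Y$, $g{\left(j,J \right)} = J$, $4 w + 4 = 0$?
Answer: $-7000$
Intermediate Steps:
$w = -1$ ($w = -1 + \frac{1}{4} \cdot 0 = -1 + 0 = -1$)
$M = -5$ ($M = -1 - 4 = -5$)
$a{\left(k,Q \right)} = 5$
$a{\left(-6,d{\left(4 \right)} \right)} \left(-1400\right) = 5 \left(-1400\right) = -7000$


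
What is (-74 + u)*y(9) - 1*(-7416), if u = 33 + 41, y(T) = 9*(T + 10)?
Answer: 7416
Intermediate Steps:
y(T) = 90 + 9*T (y(T) = 9*(10 + T) = 90 + 9*T)
u = 74
(-74 + u)*y(9) - 1*(-7416) = (-74 + 74)*(90 + 9*9) - 1*(-7416) = 0*(90 + 81) + 7416 = 0*171 + 7416 = 0 + 7416 = 7416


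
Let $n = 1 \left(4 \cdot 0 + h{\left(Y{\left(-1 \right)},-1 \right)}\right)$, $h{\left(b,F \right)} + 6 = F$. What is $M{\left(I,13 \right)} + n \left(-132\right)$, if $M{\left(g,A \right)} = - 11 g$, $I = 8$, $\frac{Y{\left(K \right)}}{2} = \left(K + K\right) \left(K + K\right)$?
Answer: $836$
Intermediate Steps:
$Y{\left(K \right)} = 8 K^{2}$ ($Y{\left(K \right)} = 2 \left(K + K\right) \left(K + K\right) = 2 \cdot 2 K 2 K = 2 \cdot 4 K^{2} = 8 K^{2}$)
$h{\left(b,F \right)} = -6 + F$
$n = -7$ ($n = 1 \left(4 \cdot 0 - 7\right) = 1 \left(0 - 7\right) = 1 \left(-7\right) = -7$)
$M{\left(I,13 \right)} + n \left(-132\right) = \left(-11\right) 8 - -924 = -88 + 924 = 836$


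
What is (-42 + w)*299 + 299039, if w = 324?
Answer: 383357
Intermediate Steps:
(-42 + w)*299 + 299039 = (-42 + 324)*299 + 299039 = 282*299 + 299039 = 84318 + 299039 = 383357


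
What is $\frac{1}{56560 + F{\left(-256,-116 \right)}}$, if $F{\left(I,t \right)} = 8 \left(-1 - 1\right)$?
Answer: $\frac{1}{56544} \approx 1.7685 \cdot 10^{-5}$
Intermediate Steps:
$F{\left(I,t \right)} = -16$ ($F{\left(I,t \right)} = 8 \left(-2\right) = -16$)
$\frac{1}{56560 + F{\left(-256,-116 \right)}} = \frac{1}{56560 - 16} = \frac{1}{56544}$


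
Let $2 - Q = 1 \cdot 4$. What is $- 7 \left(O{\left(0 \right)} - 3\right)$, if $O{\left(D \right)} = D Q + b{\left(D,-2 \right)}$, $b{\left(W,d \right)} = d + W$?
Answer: $35$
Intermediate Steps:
$b{\left(W,d \right)} = W + d$
$Q = -2$ ($Q = 2 - 1 \cdot 4 = 2 - 4 = -2$)
$O{\left(D \right)} = -2 - D$ ($O{\left(D \right)} = D \left(-2\right) + \left(D - 2\right) = - 2 D + \left(-2 + D\right) = -2 - D$)
$- 7 \left(O{\left(0 \right)} - 3\right) = - 7 \left(\left(-2 - 0\right) - 3\right) = - 7 \left(\left(-2 + 0\right) - 3\right) = - 7 \left(-2 - 3\right) = \left(-7\right) \left(-5\right) = 35$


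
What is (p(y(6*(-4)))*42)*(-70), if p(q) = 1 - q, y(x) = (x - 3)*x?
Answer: 1902180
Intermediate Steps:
y(x) = x*(-3 + x) (y(x) = (-3 + x)*x = x*(-3 + x))
(p(y(6*(-4)))*42)*(-70) = ((1 - 6*(-4)*(-3 + 6*(-4)))*42)*(-70) = ((1 - (-24)*(-3 - 24))*42)*(-70) = ((1 - (-24)*(-27))*42)*(-70) = ((1 - 1*648)*42)*(-70) = ((1 - 648)*42)*(-70) = -647*42*(-70) = -27174*(-70) = 1902180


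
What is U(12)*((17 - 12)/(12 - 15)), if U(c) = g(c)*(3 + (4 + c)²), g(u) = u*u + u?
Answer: -67340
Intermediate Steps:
g(u) = u + u² (g(u) = u² + u = u + u²)
U(c) = c*(1 + c)*(3 + (4 + c)²) (U(c) = (c*(1 + c))*(3 + (4 + c)²) = c*(1 + c)*(3 + (4 + c)²))
U(12)*((17 - 12)/(12 - 15)) = (12*(1 + 12)*(3 + (4 + 12)²))*((17 - 12)/(12 - 15)) = (12*13*(3 + 16²))*(5/(-3)) = (12*13*(3 + 256))*(5*(-⅓)) = (12*13*259)*(-5/3) = 40404*(-5/3) = -67340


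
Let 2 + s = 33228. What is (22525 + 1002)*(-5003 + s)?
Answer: 664002521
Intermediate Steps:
s = 33226 (s = -2 + 33228 = 33226)
(22525 + 1002)*(-5003 + s) = (22525 + 1002)*(-5003 + 33226) = 23527*28223 = 664002521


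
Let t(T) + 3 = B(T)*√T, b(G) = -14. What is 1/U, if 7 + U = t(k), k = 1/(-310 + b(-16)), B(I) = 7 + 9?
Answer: -405/4082 - 18*I/2041 ≈ -0.099216 - 0.0088192*I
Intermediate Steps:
B(I) = 16
k = -1/324 (k = 1/(-310 - 14) = 1/(-324) = -1/324 ≈ -0.0030864)
t(T) = -3 + 16*√T
U = -10 + 8*I/9 (U = -7 + (-3 + 16*√(-1/324)) = -7 + (-3 + 16*(I/18)) = -7 + (-3 + 8*I/9) = -10 + 8*I/9 ≈ -10.0 + 0.88889*I)
1/U = 1/(-10 + 8*I/9) = 81*(-10 - 8*I/9)/8164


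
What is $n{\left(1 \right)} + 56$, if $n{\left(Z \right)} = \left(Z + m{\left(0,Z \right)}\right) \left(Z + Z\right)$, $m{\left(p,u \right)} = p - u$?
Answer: $56$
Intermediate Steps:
$n{\left(Z \right)} = 0$ ($n{\left(Z \right)} = \left(Z + \left(0 - Z\right)\right) \left(Z + Z\right) = \left(Z - Z\right) 2 Z = 0 \cdot 2 Z = 0$)
$n{\left(1 \right)} + 56 = 0 + 56 = 56$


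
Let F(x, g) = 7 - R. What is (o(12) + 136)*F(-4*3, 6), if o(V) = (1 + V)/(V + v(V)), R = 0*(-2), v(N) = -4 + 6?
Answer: 1917/2 ≈ 958.50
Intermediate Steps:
v(N) = 2
R = 0
o(V) = (1 + V)/(2 + V) (o(V) = (1 + V)/(V + 2) = (1 + V)/(2 + V))
F(x, g) = 7 (F(x, g) = 7 - 1*0 = 7 + 0 = 7)
(o(12) + 136)*F(-4*3, 6) = ((1 + 12)/(2 + 12) + 136)*7 = (13/14 + 136)*7 = (1917/14)*7 = 1917/2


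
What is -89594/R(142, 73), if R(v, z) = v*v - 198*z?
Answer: -44797/2855 ≈ -15.691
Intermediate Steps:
R(v, z) = v² - 198*z
-89594/R(142, 73) = -89594/(142² - 198*73) = -89594/(20164 - 14454) = -89594/5710 = -89594*1/5710 = -44797/2855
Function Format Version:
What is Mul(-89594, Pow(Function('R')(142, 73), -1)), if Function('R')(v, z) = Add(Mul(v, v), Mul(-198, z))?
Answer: Rational(-44797, 2855) ≈ -15.691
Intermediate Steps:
Function('R')(v, z) = Add(Pow(v, 2), Mul(-198, z))
Mul(-89594, Pow(Function('R')(142, 73), -1)) = Mul(-89594, Pow(Add(Pow(142, 2), Mul(-198, 73)), -1)) = Mul(-89594, Pow(Add(20164, -14454), -1)) = Mul(-89594, Pow(5710, -1)) = Mul(-89594, Rational(1, 5710)) = Rational(-44797, 2855)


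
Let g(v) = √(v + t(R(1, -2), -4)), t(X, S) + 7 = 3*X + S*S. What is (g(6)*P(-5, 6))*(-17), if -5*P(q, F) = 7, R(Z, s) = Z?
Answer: 357*√2/5 ≈ 100.97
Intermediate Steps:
t(X, S) = -7 + S² + 3*X (t(X, S) = -7 + (3*X + S*S) = -7 + (3*X + S²) = -7 + (S² + 3*X) = -7 + S² + 3*X)
P(q, F) = -7/5 (P(q, F) = -⅕*7 = -7/5)
g(v) = √(12 + v) (g(v) = √(v + (-7 + (-4)² + 3*1)) = √(v + (-7 + 16 + 3)) = √(v + 12) = √(12 + v))
(g(6)*P(-5, 6))*(-17) = (√(12 + 6)*(-7/5))*(-17) = (√18*(-7/5))*(-17) = ((3*√2)*(-7/5))*(-17) = -21*√2/5*(-17) = 357*√2/5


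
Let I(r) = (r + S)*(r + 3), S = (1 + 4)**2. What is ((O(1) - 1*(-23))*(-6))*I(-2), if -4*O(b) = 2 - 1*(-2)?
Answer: -3036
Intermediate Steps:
S = 25 (S = 5**2 = 25)
O(b) = -1 (O(b) = -(2 - 1*(-2))/4 = -(2 + 2)/4 = -1/4*4 = -1)
I(r) = (3 + r)*(25 + r) (I(r) = (r + 25)*(r + 3) = (25 + r)*(3 + r) = (3 + r)*(25 + r))
((O(1) - 1*(-23))*(-6))*I(-2) = ((-1 - 1*(-23))*(-6))*(75 + (-2)**2 + 28*(-2)) = ((-1 + 23)*(-6))*(75 + 4 - 56) = (22*(-6))*23 = -132*23 = -3036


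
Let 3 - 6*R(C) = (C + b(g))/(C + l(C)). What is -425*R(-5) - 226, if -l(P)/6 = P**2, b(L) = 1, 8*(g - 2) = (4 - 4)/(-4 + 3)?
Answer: -81221/186 ≈ -436.67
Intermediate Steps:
g = 2 (g = 2 + ((4 - 4)/(-4 + 3))/8 = 2 + (0/(-1))/8 = 2 + (0*(-1))/8 = 2 + (1/8)*0 = 2 + 0 = 2)
l(P) = -6*P**2
R(C) = 1/2 - (1 + C)/(6*(C - 6*C**2)) (R(C) = 1/2 - (C + 1)/(6*(C - 6*C**2)) = 1/2 - (1 + C)/(6*(C - 6*C**2)))
-425*R(-5) - 226 = -425*(1 - 2*(-5) + 18*(-5)**2)/(6*(-5)*(-1 + 6*(-5))) - 226 = -425*(-1)*(1 + 10 + 18*25)/(6*5*(-1 - 30)) - 226 = -425*(-1)*(1 + 10 + 450)/(6*5*(-31)) - 226 = -425*(-1)*(-1)*461/(6*5*31) - 226 = -425*461/930 - 226 = -39185/186 - 226 = -81221/186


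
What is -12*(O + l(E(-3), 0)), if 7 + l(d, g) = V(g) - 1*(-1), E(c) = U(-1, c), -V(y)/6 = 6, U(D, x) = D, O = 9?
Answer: 396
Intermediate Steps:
V(y) = -36 (V(y) = -6*6 = -36)
E(c) = -1
l(d, g) = -42 (l(d, g) = -7 + (-36 - 1*(-1)) = -7 + (-36 + 1) = -7 - 35 = -42)
-12*(O + l(E(-3), 0)) = -12*(9 - 42) = -12*(-33) = 396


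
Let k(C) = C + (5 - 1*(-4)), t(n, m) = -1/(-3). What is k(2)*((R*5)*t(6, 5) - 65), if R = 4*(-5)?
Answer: -3245/3 ≈ -1081.7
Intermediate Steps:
t(n, m) = 1/3 (t(n, m) = -1*(-1/3) = 1/3)
k(C) = 9 + C (k(C) = C + (5 + 4) = C + 9 = 9 + C)
R = -20
k(2)*((R*5)*t(6, 5) - 65) = (9 + 2)*(-20*5*(1/3) - 65) = 11*(-100*1/3 - 65) = 11*(-100/3 - 65) = 11*(-295/3) = -3245/3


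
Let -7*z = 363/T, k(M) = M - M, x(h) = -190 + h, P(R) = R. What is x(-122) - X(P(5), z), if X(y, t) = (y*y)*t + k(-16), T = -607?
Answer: -1334763/4249 ≈ -314.14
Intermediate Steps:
k(M) = 0
z = 363/4249 (z = -363/(7*(-607)) = -363*(-1)/(7*607) = -⅐*(-363/607) = 363/4249 ≈ 0.085432)
X(y, t) = t*y² (X(y, t) = (y*y)*t + 0 = y²*t + 0 = t*y² + 0 = t*y²)
x(-122) - X(P(5), z) = (-190 - 122) - 363*5²/4249 = -312 - 363*25/4249 = -312 - 1*9075/4249 = -312 - 9075/4249 = -1334763/4249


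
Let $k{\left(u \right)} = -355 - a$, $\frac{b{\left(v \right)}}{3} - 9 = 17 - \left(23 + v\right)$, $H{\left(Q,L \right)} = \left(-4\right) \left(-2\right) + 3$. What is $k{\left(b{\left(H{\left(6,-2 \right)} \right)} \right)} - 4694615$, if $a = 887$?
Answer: $-4695857$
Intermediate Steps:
$H{\left(Q,L \right)} = 11$ ($H{\left(Q,L \right)} = 8 + 3 = 11$)
$b{\left(v \right)} = 9 - 3 v$ ($b{\left(v \right)} = 27 + 3 \left(17 - \left(23 + v\right)\right) = 27 + 3 \left(-6 - v\right) = 27 - \left(18 + 3 v\right) = 9 - 3 v$)
$k{\left(u \right)} = -1242$ ($k{\left(u \right)} = -355 - 887 = -1242$)
$k{\left(b{\left(H{\left(6,-2 \right)} \right)} \right)} - 4694615 = -1242 - 4694615 = -4695857$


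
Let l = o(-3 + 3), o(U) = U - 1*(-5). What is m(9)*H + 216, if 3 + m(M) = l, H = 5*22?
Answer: 436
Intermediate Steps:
H = 110
o(U) = 5 + U (o(U) = U + 5 = 5 + U)
l = 5 (l = 5 + (-3 + 3) = 5 + 0 = 5)
m(M) = 2 (m(M) = -3 + 5 = 2)
m(9)*H + 216 = 2*110 + 216 = 220 + 216 = 436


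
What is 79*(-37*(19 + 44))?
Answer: -184149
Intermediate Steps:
79*(-37*(19 + 44)) = 79*(-37*63) = 79*(-2331) = -184149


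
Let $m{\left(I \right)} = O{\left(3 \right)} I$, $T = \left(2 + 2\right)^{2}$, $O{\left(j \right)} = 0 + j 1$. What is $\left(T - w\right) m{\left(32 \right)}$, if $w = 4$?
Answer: $1152$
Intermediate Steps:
$O{\left(j \right)} = j$ ($O{\left(j \right)} = 0 + j = j$)
$T = 16$ ($T = 4^{2} = 16$)
$m{\left(I \right)} = 3 I$
$\left(T - w\right) m{\left(32 \right)} = \left(16 - 4\right) 3 \cdot 32 = \left(16 - 4\right) 96 = 12 \cdot 96 = 1152$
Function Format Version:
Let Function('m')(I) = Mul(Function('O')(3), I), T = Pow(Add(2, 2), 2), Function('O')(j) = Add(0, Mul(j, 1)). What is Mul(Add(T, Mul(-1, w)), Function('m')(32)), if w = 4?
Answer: 1152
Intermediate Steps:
Function('O')(j) = j (Function('O')(j) = Add(0, j) = j)
T = 16 (T = Pow(4, 2) = 16)
Function('m')(I) = Mul(3, I)
Mul(Add(T, Mul(-1, w)), Function('m')(32)) = Mul(Add(16, Mul(-1, 4)), Mul(3, 32)) = Mul(Add(16, -4), 96) = Mul(12, 96) = 1152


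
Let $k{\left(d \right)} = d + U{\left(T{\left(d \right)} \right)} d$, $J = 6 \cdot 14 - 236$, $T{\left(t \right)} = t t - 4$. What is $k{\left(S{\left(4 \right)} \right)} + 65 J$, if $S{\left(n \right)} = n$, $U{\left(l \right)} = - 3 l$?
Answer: $-10020$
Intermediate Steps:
$T{\left(t \right)} = -4 + t^{2}$ ($T{\left(t \right)} = t^{2} - 4 = -4 + t^{2}$)
$J = -152$ ($J = 84 - 236 = -152$)
$k{\left(d \right)} = d + d \left(12 - 3 d^{2}\right)$ ($k{\left(d \right)} = d + - 3 \left(-4 + d^{2}\right) d = d + \left(12 - 3 d^{2}\right) d = d + d \left(12 - 3 d^{2}\right)$)
$k{\left(S{\left(4 \right)} \right)} + 65 J = 4 \left(13 - 3 \cdot 4^{2}\right) + 65 \left(-152\right) = 4 \left(13 - 48\right) - 9880 = 4 \left(-35\right) - 9880 = -140 - 9880 = -10020$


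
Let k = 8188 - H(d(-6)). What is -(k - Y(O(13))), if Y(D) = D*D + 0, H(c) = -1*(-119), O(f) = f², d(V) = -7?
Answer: 20492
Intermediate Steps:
H(c) = 119
Y(D) = D² (Y(D) = D² + 0 = D²)
k = 8069 (k = 8188 - 1*119 = 8188 - 119 = 8069)
-(k - Y(O(13))) = -(8069 - (13²)²) = -(8069 - 1*169²) = -(8069 - 1*28561) = -(8069 - 28561) = -1*(-20492) = 20492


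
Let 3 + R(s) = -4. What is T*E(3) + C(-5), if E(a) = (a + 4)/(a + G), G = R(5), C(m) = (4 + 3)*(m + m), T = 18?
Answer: -203/2 ≈ -101.50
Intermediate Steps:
R(s) = -7 (R(s) = -3 - 4 = -7)
C(m) = 14*m (C(m) = 7*(2*m) = 14*m)
G = -7
E(a) = (4 + a)/(-7 + a) (E(a) = (a + 4)/(a - 7) = (4 + a)/(-7 + a))
T*E(3) + C(-5) = 18*((4 + 3)/(-7 + 3)) + 14*(-5) = 18*(7/(-4)) - 70 = 18*(-¼*7) - 70 = 18*(-7/4) - 70 = -63/2 - 70 = -203/2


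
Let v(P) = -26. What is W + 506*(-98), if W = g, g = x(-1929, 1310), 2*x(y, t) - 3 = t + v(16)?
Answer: -97889/2 ≈ -48945.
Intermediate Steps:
x(y, t) = -23/2 + t/2 (x(y, t) = 3/2 + (t - 26)/2 = 3/2 + (-26 + t)/2 = 3/2 + (-13 + t/2) = -23/2 + t/2)
g = 1287/2 (g = -23/2 + (1/2)*1310 = -23/2 + 655 = 1287/2 ≈ 643.50)
W = 1287/2 ≈ 643.50
W + 506*(-98) = 1287/2 + 506*(-98) = 1287/2 - 49588 = -97889/2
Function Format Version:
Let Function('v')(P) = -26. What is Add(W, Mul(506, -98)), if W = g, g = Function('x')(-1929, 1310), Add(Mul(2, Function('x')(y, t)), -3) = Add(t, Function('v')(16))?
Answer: Rational(-97889, 2) ≈ -48945.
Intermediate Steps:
Function('x')(y, t) = Add(Rational(-23, 2), Mul(Rational(1, 2), t)) (Function('x')(y, t) = Add(Rational(3, 2), Mul(Rational(1, 2), Add(t, -26))) = Add(Rational(3, 2), Mul(Rational(1, 2), Add(-26, t))) = Add(Rational(3, 2), Add(-13, Mul(Rational(1, 2), t))) = Add(Rational(-23, 2), Mul(Rational(1, 2), t)))
g = Rational(1287, 2) (g = Add(Rational(-23, 2), Mul(Rational(1, 2), 1310)) = Add(Rational(-23, 2), 655) = Rational(1287, 2) ≈ 643.50)
W = Rational(1287, 2) ≈ 643.50
Add(W, Mul(506, -98)) = Add(Rational(1287, 2), Mul(506, -98)) = Add(Rational(1287, 2), -49588) = Rational(-97889, 2)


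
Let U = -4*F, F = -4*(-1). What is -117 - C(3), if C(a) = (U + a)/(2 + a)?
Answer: -572/5 ≈ -114.40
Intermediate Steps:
F = 4
U = -16 (U = -4*4 = -16)
C(a) = (-16 + a)/(2 + a)
-117 - C(3) = -117 - (-16 + 3)/(2 + 3) = -117 - (-13)/5 = -117 - 1*(-13/5) = -117 + 13/5 = -572/5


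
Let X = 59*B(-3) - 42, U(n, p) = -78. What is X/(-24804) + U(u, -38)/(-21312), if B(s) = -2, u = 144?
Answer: 74231/7341984 ≈ 0.010110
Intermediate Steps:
X = -160 (X = 59*(-2) - 42 = -118 - 42 = -160)
X/(-24804) + U(u, -38)/(-21312) = -160/(-24804) - 78/(-21312) = -160*(-1/24804) - 78*(-1/21312) = 40/6201 + 13/3552 = 74231/7341984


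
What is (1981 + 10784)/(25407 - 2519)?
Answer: 12765/22888 ≈ 0.55772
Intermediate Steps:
(1981 + 10784)/(25407 - 2519) = 12765/22888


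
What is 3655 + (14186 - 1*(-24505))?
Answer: 42346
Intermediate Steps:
3655 + (14186 - 1*(-24505)) = 3655 + (14186 + 24505) = 3655 + 38691 = 42346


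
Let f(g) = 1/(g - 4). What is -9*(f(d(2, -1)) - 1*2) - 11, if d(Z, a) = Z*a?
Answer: 17/2 ≈ 8.5000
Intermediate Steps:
f(g) = 1/(-4 + g)
-9*(f(d(2, -1)) - 1*2) - 11 = -9*(1/(-4 + 2*(-1)) - 1*2) - 11 = -9*(1/(-4 - 2) - 2) - 11 = -9*(1/(-6) - 2) - 11 = -9*(-⅙ - 2) - 11 = -9*(-13/6) - 11 = 39/2 - 11 = 17/2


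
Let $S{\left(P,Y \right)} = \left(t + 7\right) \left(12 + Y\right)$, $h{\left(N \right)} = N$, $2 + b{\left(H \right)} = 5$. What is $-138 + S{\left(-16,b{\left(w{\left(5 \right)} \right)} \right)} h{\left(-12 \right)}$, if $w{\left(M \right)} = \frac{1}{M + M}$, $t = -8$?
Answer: $42$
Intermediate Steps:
$w{\left(M \right)} = \frac{1}{2 M}$
$b{\left(H \right)} = 3$ ($b{\left(H \right)} = -2 + 5 = 3$)
$S{\left(P,Y \right)} = -12 - Y$ ($S{\left(P,Y \right)} = \left(-8 + 7\right) \left(12 + Y\right) = - (12 + Y) = -12 - Y$)
$-138 + S{\left(-16,b{\left(w{\left(5 \right)} \right)} \right)} h{\left(-12 \right)} = -138 + \left(-12 - 3\right) \left(-12\right) = -138 - -180 = -138 + 180 = 42$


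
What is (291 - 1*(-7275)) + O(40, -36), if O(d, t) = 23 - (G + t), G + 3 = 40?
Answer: 7588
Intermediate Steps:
G = 37 (G = -3 + 40 = 37)
O(d, t) = -14 - t (O(d, t) = 23 - (37 + t) = 23 + (-37 - t) = -14 - t)
(291 - 1*(-7275)) + O(40, -36) = (291 - 1*(-7275)) + (-14 - 1*(-36)) = (291 + 7275) + (-14 + 36) = 7566 + 22 = 7588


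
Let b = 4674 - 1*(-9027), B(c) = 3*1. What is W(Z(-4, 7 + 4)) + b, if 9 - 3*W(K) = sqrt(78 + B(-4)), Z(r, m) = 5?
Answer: 13701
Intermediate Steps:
B(c) = 3
W(K) = 0 (W(K) = 3 - sqrt(78 + 3)/3 = 3 - sqrt(81)/3 = 3 - 1/3*9 = 3 - 3 = 0)
b = 13701 (b = 4674 + 9027 = 13701)
W(Z(-4, 7 + 4)) + b = 0 + 13701 = 13701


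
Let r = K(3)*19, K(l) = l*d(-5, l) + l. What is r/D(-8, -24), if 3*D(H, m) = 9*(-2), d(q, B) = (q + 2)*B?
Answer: 76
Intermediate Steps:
d(q, B) = B*(2 + q) (d(q, B) = (2 + q)*B = B*(2 + q))
K(l) = l - 3*l**2 (K(l) = l*(l*(2 - 5)) + l = l*(l*(-3)) + l = l*(-3*l) + l = -3*l**2 + l = l - 3*l**2)
D(H, m) = -6 (D(H, m) = (9*(-2))/3 = (1/3)*(-18) = -6)
r = -456 (r = (3*(1 - 3*3))*19 = (3*(1 - 9))*19 = (3*(-8))*19 = -24*19 = -456)
r/D(-8, -24) = -456/(-6) = -456*(-1/6) = 76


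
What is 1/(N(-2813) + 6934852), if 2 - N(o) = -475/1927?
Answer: 1927/13363464133 ≈ 1.4420e-7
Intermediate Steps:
N(o) = 4329/1927 (N(o) = 2 - (-475)/1927 = 2 - 1*(-475/1927) = 2 + 475/1927 = 4329/1927)
1/(N(-2813) + 6934852) = 1/(4329/1927 + 6934852) = 1/(13363464133/1927) = 1927/13363464133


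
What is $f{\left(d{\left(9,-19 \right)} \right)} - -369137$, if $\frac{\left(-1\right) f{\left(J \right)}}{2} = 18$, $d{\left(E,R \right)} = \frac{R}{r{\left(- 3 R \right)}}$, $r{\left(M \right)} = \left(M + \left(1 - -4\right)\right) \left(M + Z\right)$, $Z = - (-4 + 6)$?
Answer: $369101$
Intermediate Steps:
$Z = -2$ ($Z = \left(-1\right) 2 = -2$)
$r{\left(M \right)} = \left(-2 + M\right) \left(5 + M\right)$ ($r{\left(M \right)} = \left(M + \left(1 - -4\right)\right) \left(M - 2\right) = \left(M + \left(1 + 4\right)\right) \left(-2 + M\right) = \left(M + 5\right) \left(-2 + M\right) = \left(5 + M\right) \left(-2 + M\right) = \left(-2 + M\right) \left(5 + M\right)$)
$d{\left(E,R \right)} = \frac{R}{-10 - 9 R + 9 R^{2}}$ ($d{\left(E,R \right)} = \frac{R}{-10 + \left(- 3 R\right)^{2} + 3 \left(- 3 R\right)} = \frac{R}{-10 + 9 R^{2} - 9 R} = \frac{R}{-10 - 9 R + 9 R^{2}}$)
$f{\left(J \right)} = -36$ ($f{\left(J \right)} = \left(-2\right) 18 = -36$)
$f{\left(d{\left(9,-19 \right)} \right)} - -369137 = -36 - -369137 = -36 + 369137 = 369101$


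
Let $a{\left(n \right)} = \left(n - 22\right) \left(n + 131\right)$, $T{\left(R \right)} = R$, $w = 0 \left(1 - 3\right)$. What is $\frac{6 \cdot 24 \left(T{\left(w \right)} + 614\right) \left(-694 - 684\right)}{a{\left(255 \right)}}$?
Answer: $- \frac{60918624}{44969} \approx -1354.7$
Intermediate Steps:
$w = 0$ ($w = 0 \left(-2\right) = 0$)
$a{\left(n \right)} = \left(-22 + n\right) \left(131 + n\right)$
$\frac{6 \cdot 24 \left(T{\left(w \right)} + 614\right) \left(-694 - 684\right)}{a{\left(255 \right)}} = \frac{6 \cdot 24 \left(0 + 614\right) \left(-694 - 684\right)}{-2882 + 255^{2} + 109 \cdot 255} = \frac{144 \cdot 614 \left(-1378\right)}{-2882 + 65025 + 27795} = \frac{144 \left(-846092\right)}{89938} = \left(-121837248\right) \frac{1}{89938} = - \frac{60918624}{44969}$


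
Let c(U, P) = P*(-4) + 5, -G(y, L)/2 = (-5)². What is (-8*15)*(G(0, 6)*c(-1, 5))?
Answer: -90000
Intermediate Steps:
G(y, L) = -50 (G(y, L) = -2*(-5)² = -2*25 = -50)
c(U, P) = 5 - 4*P (c(U, P) = -4*P + 5 = 5 - 4*P)
(-8*15)*(G(0, 6)*c(-1, 5)) = (-8*15)*(-50*(5 - 4*5)) = -(-6000)*(5 - 20) = -(-6000)*(-15) = -120*750 = -90000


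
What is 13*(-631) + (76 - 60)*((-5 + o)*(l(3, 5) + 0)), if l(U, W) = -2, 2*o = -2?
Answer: -8011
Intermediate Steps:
o = -1 (o = (1/2)*(-2) = -1)
13*(-631) + (76 - 60)*((-5 + o)*(l(3, 5) + 0)) = 13*(-631) + (76 - 60)*((-5 - 1)*(-2 + 0)) = -8203 + 16*(-6*(-2)) = -8203 + 16*12 = -8203 + 192 = -8011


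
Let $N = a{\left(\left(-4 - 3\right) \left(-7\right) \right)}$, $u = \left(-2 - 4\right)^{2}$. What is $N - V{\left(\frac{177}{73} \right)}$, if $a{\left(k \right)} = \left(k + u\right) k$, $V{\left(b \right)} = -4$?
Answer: $4169$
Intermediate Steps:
$u = 36$ ($u = \left(-6\right)^{2} = 36$)
$a{\left(k \right)} = k \left(36 + k\right)$ ($a{\left(k \right)} = \left(k + 36\right) k = \left(36 + k\right) k = k \left(36 + k\right)$)
$N = 4165$ ($N = \left(-4 - 3\right) \left(-7\right) \left(36 + \left(-4 - 3\right) \left(-7\right)\right) = \left(-7\right) \left(-7\right) \left(36 - -49\right) = 49 \left(36 + 49\right) = 49 \cdot 85 = 4165$)
$N - V{\left(\frac{177}{73} \right)} = 4165 - -4 = 4165 + 4 = 4169$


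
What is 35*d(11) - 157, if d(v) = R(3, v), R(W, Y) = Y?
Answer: 228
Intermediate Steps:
d(v) = v
35*d(11) - 157 = 35*11 - 157 = 385 - 157 = 228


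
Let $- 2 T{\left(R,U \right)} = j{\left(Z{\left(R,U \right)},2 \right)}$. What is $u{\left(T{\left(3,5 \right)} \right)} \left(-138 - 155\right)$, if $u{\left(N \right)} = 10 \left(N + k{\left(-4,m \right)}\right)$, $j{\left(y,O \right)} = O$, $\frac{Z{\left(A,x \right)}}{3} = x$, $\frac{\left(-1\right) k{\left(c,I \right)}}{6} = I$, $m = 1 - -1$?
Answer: $38090$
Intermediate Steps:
$m = 2$ ($m = 1 + 1 = 2$)
$k{\left(c,I \right)} = - 6 I$
$Z{\left(A,x \right)} = 3 x$
$T{\left(R,U \right)} = -1$ ($T{\left(R,U \right)} = \left(- \frac{1}{2}\right) 2 = -1$)
$u{\left(N \right)} = -120 + 10 N$ ($u{\left(N \right)} = 10 \left(N - 12\right) = 10 \left(-12 + N\right) = -120 + 10 N$)
$u{\left(T{\left(3,5 \right)} \right)} \left(-138 - 155\right) = \left(-120 + 10 \left(-1\right)\right) \left(-138 - 155\right) = \left(-120 - 10\right) \left(-293\right) = \left(-130\right) \left(-293\right) = 38090$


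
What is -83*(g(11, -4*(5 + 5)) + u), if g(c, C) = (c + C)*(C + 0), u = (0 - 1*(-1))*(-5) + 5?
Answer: -96280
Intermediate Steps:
u = 0 (u = (0 + 1)*(-5) + 5 = 1*(-5) + 5 = -5 + 5 = 0)
g(c, C) = C*(C + c) (g(c, C) = (C + c)*C = C*(C + c))
-83*(g(11, -4*(5 + 5)) + u) = -83*((-4*(5 + 5))*(-4*(5 + 5) + 11) + 0) = -83*((-4*10)*(-4*10 + 11) + 0) = -83*(-40*(-40 + 11) + 0) = -83*(-40*(-29) + 0) = -83*(1160 + 0) = -83*1160 = -96280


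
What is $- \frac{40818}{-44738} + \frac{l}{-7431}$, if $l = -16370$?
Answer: $\frac{517839809}{166224039} \approx 3.1153$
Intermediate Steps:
$- \frac{40818}{-44738} + \frac{l}{-7431} = - \frac{40818}{-44738} - \frac{16370}{-7431} = \left(-40818\right) \left(- \frac{1}{44738}\right) - - \frac{16370}{7431} = \frac{20409}{22369} + \frac{16370}{7431} = \frac{517839809}{166224039}$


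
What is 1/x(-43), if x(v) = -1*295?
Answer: -1/295 ≈ -0.0033898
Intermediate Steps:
x(v) = -295
1/x(-43) = 1/(-295) = -1/295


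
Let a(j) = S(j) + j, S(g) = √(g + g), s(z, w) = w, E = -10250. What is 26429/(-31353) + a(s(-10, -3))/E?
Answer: -270803191/321368250 - I*√6/10250 ≈ -0.84266 - 0.00023897*I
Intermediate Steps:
S(g) = √2*√g (S(g) = √(2*g) = √2*√g)
a(j) = j + √2*√j (a(j) = √2*√j + j = j + √2*√j)
26429/(-31353) + a(s(-10, -3))/E = 26429/(-31353) + (-3 + √2*√(-3))/(-10250) = 26429*(-1/31353) + (-3 + √2*(I*√3))*(-1/10250) = -26429/31353 + (-3 + I*√6)*(-1/10250) = -26429/31353 + (3/10250 - I*√6/10250) = -270803191/321368250 - I*√6/10250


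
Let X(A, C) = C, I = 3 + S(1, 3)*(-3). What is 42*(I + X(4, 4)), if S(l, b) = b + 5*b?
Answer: -1974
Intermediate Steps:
S(l, b) = 6*b
I = -51 (I = 3 + (6*3)*(-3) = 3 + 18*(-3) = 3 - 54 = -51)
42*(I + X(4, 4)) = 42*(-51 + 4) = 42*(-47) = -1974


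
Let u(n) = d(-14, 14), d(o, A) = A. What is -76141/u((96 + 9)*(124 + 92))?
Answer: -76141/14 ≈ -5438.6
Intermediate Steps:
u(n) = 14
-76141/u((96 + 9)*(124 + 92)) = -76141/14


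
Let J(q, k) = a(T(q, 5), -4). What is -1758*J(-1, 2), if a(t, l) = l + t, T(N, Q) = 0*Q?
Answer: 7032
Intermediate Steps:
T(N, Q) = 0
J(q, k) = -4 (J(q, k) = -4 + 0 = -4)
-1758*J(-1, 2) = -1758*(-4) = 7032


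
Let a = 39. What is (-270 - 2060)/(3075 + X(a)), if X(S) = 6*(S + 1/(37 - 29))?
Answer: -9320/13239 ≈ -0.70398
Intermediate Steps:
X(S) = ¾ + 6*S (X(S) = 6*(S + 1/8) = 6*(S + ⅛) = 6*(⅛ + S) = ¾ + 6*S)
(-270 - 2060)/(3075 + X(a)) = (-270 - 2060)/(3075 + (¾ + 6*39)) = -2330/(3075 + (¾ + 234)) = -2330/(3075 + 939/4) = -2330/13239/4 = -2330*4/13239 = -9320/13239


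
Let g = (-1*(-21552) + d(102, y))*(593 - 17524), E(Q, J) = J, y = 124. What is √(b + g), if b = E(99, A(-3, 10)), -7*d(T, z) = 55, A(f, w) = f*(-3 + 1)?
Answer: I*√17873429959/7 ≈ 19099.0*I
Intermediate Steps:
A(f, w) = -2*f (A(f, w) = f*(-2) = -2*f)
d(T, z) = -55/7 (d(T, z) = -⅐*55 = -55/7)
g = -2553347179/7 (g = (-1*(-21552) - 55/7)*(593 - 17524) = (21552 - 55/7)*(-16931) = (150809/7)*(-16931) = -2553347179/7 ≈ -3.6476e+8)
b = 6 (b = -2*(-3) = 6)
√(b + g) = √(6 - 2553347179/7) = √(-2553347137/7) = I*√17873429959/7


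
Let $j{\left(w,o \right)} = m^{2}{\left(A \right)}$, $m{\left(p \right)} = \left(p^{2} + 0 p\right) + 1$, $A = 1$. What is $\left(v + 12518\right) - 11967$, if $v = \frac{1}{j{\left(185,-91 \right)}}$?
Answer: $\frac{2205}{4} \approx 551.25$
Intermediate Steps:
$m{\left(p \right)} = 1 + p^{2}$ ($m{\left(p \right)} = \left(p^{2} + 0\right) + 1 = p^{2} + 1 = 1 + p^{2}$)
$j{\left(w,o \right)} = 4$ ($j{\left(w,o \right)} = \left(1 + 1^{2}\right)^{2} = \left(1 + 1\right)^{2} = 2^{2} = 4$)
$v = \frac{1}{4} \approx 0.25$
$\left(v + 12518\right) - 11967 = \left(\frac{1}{4} + 12518\right) - 11967 = \frac{50073}{4} - 11967 = \frac{2205}{4}$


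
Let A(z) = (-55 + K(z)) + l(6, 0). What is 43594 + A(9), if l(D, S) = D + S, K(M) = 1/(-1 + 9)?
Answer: 348361/8 ≈ 43545.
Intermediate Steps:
K(M) = ⅛ (K(M) = 1/8 = ⅛)
A(z) = -391/8 (A(z) = (-55 + ⅛) + (6 + 0) = -439/8 + 6 = -391/8)
43594 + A(9) = 43594 - 391/8 = 348361/8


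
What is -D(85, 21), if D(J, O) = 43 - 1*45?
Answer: 2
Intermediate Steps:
D(J, O) = -2 (D(J, O) = 43 - 45 = -2)
-D(85, 21) = -1*(-2) = 2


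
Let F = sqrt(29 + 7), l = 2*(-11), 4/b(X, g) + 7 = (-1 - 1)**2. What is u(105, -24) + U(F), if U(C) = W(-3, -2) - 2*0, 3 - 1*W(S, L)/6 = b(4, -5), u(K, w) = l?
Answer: 4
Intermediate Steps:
b(X, g) = -4/3 (b(X, g) = 4/(-7 + (-1 - 1)**2) = 4/(-7 + (-2)**2) = 4/(-7 + 4) = 4/(-3) = 4*(-1/3) = -4/3)
l = -22
F = 6 (F = sqrt(36) = 6)
u(K, w) = -22
W(S, L) = 26 (W(S, L) = 18 - 6*(-4/3) = 18 + 8 = 26)
U(C) = 26 (U(C) = 26 - 2*0 = 26 + 0 = 26)
u(105, -24) + U(F) = -22 + 26 = 4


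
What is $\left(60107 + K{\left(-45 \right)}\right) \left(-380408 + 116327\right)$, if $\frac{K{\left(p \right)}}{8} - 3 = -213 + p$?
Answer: $-15334391427$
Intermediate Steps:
$K{\left(p \right)} = -1680 + 8 p$ ($K{\left(p \right)} = 24 + 8 \left(-213 + p\right) = 24 + \left(-1704 + 8 p\right) = -1680 + 8 p$)
$\left(60107 + K{\left(-45 \right)}\right) \left(-380408 + 116327\right) = \left(60107 + \left(-1680 + 8 \left(-45\right)\right)\right) \left(-380408 + 116327\right) = \left(60107 - 2040\right) \left(-264081\right) = 58067 \left(-264081\right) = -15334391427$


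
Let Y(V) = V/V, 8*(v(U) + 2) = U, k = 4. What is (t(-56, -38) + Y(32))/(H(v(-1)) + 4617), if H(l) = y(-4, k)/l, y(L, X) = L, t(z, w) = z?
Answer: -935/78521 ≈ -0.011908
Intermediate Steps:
v(U) = -2 + U/8
Y(V) = 1
H(l) = -4/l
(t(-56, -38) + Y(32))/(H(v(-1)) + 4617) = (-56 + 1)/(-4/(-2 + (⅛)*(-1)) + 4617) = -55/(-4/(-2 - ⅛) + 4617) = -55/(-4/(-17/8) + 4617) = -55/(-4*(-8/17) + 4617) = -55/(32/17 + 4617) = -55/78521/17 = -55*17/78521 = -935/78521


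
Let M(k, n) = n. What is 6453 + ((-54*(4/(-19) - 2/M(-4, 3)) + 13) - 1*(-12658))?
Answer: 364256/19 ≈ 19171.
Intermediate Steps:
6453 + ((-54*(4/(-19) - 2/M(-4, 3)) + 13) - 1*(-12658)) = 6453 + ((-54*(4/(-19) - 2/3) + 13) - 1*(-12658)) = 6453 + ((-54*(4*(-1/19) - 2*⅓) + 13) + 12658) = 6453 + ((-54*(-4/19 - ⅔) + 13) + 12658) = 6453 + ((-54*(-50/57) + 13) + 12658) = 6453 + ((900/19 + 13) + 12658) = 6453 + (1147/19 + 12658) = 6453 + 241649/19 = 364256/19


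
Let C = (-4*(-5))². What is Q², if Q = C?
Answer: 160000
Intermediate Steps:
C = 400 (C = 20² = 400)
Q = 400
Q² = 400² = 160000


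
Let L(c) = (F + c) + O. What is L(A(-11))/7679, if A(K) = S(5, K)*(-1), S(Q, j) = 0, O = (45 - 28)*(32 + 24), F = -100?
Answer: 852/7679 ≈ 0.11095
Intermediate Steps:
O = 952 (O = 17*56 = 952)
A(K) = 0 (A(K) = 0*(-1) = 0)
L(c) = 852 + c (L(c) = (-100 + c) + 952 = 852 + c)
L(A(-11))/7679 = (852 + 0)/7679 = 852*(1/7679) = 852/7679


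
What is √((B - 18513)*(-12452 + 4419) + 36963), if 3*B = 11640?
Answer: 2*√29395963 ≈ 10844.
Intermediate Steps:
B = 3880 (B = (⅓)*11640 = 3880)
√((B - 18513)*(-12452 + 4419) + 36963) = √((3880 - 18513)*(-12452 + 4419) + 36963) = √(-14633*(-8033) + 36963) = √(117546889 + 36963) = √117583852 = 2*√29395963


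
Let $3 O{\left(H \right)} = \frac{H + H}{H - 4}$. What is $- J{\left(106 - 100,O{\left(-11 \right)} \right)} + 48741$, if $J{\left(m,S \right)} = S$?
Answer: $\frac{2193323}{45} \approx 48741.0$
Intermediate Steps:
$O{\left(H \right)} = \frac{2 H}{3 \left(-4 + H\right)}$ ($O{\left(H \right)} = \frac{\left(H + H\right) \frac{1}{H - 4}}{3} = \frac{2 H \frac{1}{-4 + H}}{3} = \frac{2 H}{3 \left(-4 + H\right)}$)
$- J{\left(106 - 100,O{\left(-11 \right)} \right)} + 48741 = - \frac{2 \left(-11\right)}{3 \left(-4 - 11\right)} + 48741 = - \frac{2 \left(-11\right)}{3 \left(-15\right)} + 48741 = - \frac{2 \left(-11\right) \left(-1\right)}{3 \cdot 15} + 48741 = \left(-1\right) \frac{22}{45} + 48741 = - \frac{22}{45} + 48741 = \frac{2193323}{45}$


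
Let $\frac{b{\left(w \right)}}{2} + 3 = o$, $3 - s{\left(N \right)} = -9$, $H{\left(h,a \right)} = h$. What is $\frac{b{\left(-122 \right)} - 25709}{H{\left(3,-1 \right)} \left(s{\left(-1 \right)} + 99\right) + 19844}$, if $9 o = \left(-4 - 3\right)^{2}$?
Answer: $- \frac{231337}{181593} \approx -1.2739$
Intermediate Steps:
$s{\left(N \right)} = 12$ ($s{\left(N \right)} = 3 - -9 = 3 + 9 = 12$)
$o = \frac{49}{9}$ ($o = \frac{\left(-4 - 3\right)^{2}}{9} = \frac{\left(-7\right)^{2}}{9} = \frac{1}{9} \cdot 49 = \frac{49}{9} \approx 5.4444$)
$b{\left(w \right)} = \frac{44}{9}$ ($b{\left(w \right)} = -6 + 2 \cdot \frac{49}{9} = -6 + \frac{98}{9} = \frac{44}{9}$)
$\frac{b{\left(-122 \right)} - 25709}{H{\left(3,-1 \right)} \left(s{\left(-1 \right)} + 99\right) + 19844} = \frac{\frac{44}{9} - 25709}{3 \left(12 + 99\right) + 19844} = - \frac{231337}{9 \left(3 \cdot 111 + 19844\right)} = - \frac{231337}{9 \left(333 + 19844\right)} = - \frac{231337}{9 \cdot 20177} = \left(- \frac{231337}{9}\right) \frac{1}{20177} = - \frac{231337}{181593}$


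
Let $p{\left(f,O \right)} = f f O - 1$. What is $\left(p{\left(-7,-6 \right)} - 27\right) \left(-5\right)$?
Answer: $1610$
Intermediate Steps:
$p{\left(f,O \right)} = -1 + O f^{2}$ ($p{\left(f,O \right)} = f^{2} O - 1 = O f^{2} - 1 = -1 + O f^{2}$)
$\left(p{\left(-7,-6 \right)} - 27\right) \left(-5\right) = \left(\left(-1 - 6 \left(-7\right)^{2}\right) - 27\right) \left(-5\right) = \left(\left(-1 - 294\right) - 27\right) \left(-5\right) = \left(-295 - 27\right) \left(-5\right) = \left(-322\right) \left(-5\right) = 1610$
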